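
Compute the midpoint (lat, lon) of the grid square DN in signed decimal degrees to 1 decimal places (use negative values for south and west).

45.0, -110.0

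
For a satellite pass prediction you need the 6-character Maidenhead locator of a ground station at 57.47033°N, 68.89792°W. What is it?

Offset from 180°W / 90°S: lon 111.1021°, lat 147.4703°.
Field: 111.1021/20 → 5 → F, 147.4703/10 → 14 → O; chars FO.
Square: 11.1021/2 → 5, 7.4703/1 → 7; chars 57.
Subsquare: 1.1021/0.0833333 → 13 → n, 0.4703/0.0416667 → 11 → l; chars nl.

FO57nl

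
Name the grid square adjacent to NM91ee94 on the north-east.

Longitude extended square 9; +1 → 10, wraps to 0, carry into subsquare.
Longitude subsquare e = 4; +1 → 5 = f.
Latitude extended square 4; +1 → 5.

NM91fe05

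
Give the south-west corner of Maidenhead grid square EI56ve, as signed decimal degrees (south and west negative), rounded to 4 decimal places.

Field E=4, I=8: +4·20° lon, +8·10° lat → SW at lon -100°, lat -10°.
Square 5, 6: +5·2° lon, +6·1° lat → SW at lon -90°, lat -4°.
Subsquare v=21, e=4: +21·0.0833333° lon, +4·0.0416667° lat → SW at lon -88.25°, lat -3.83333°.
latitude -3.8333, longitude -88.2500.

-3.8333, -88.2500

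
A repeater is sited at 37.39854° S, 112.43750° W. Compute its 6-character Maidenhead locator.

DF32so

Add 180° to longitude and 90° to latitude: 67.5625, 52.6015.
Field: 67.5625/20 → 3 → D, 52.6015/10 → 5 → F; chars DF.
Square: 7.5625/2 → 3, 2.6015/1 → 2; chars 32.
Subsquare: 1.5625/0.0833333 → 18 → s, 0.6015/0.0416667 → 14 → o; chars so.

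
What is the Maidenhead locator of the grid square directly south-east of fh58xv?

FH68au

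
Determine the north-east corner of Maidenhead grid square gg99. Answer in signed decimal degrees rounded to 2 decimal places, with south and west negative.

Field G=6, G=6: +6·20° lon, +6·10° lat → SW at lon -60°, lat -30°.
Square 9, 9: +9·2° lon, +9·1° lat → SW at lon -42°, lat -21°.
Cell spans 2° lon × 1° lat. NE corner is SW corner plus one full cell.
latitude -20.00, longitude -40.00.

-20.00, -40.00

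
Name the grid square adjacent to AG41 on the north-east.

AG52

Longitude square 4; +1 → 5.
Latitude square 1; +1 → 2.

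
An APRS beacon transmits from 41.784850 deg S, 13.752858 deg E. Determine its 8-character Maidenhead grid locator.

Offset from 180°W / 90°S: lon 193.75286°, lat 48.21515°.
Field: 193.75286/20 → 9 → J, 48.21515/10 → 4 → E; chars JE.
Square: 13.75286/2 → 6, 8.21515/1 → 8; chars 68.
Subsquare: 1.75286/0.0833333 → 21 → v, 0.21515/0.0416667 → 5 → f; chars vf.
Extended square: 0.00286/0.00833333 → 0, 0.00682/0.00416667 → 1; chars 01.

JE68vf01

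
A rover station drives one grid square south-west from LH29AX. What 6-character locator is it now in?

LH19xw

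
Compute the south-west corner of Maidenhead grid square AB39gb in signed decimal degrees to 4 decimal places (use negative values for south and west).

Field A=0, B=1: +0·20° lon, +1·10° lat → SW at lon -180°, lat -80°.
Square 3, 9: +3·2° lon, +9·1° lat → SW at lon -174°, lat -71°.
Subsquare g=6, b=1: +6·0.0833333° lon, +1·0.0416667° lat → SW at lon -173.5°, lat -70.9583°.
latitude -70.9583, longitude -173.5000.

-70.9583, -173.5000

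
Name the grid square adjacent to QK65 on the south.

QK64

Latitude square 5; −1 → 4.
The longitude characters are unchanged.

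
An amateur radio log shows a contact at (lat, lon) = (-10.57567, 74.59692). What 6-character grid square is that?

Add 180° to longitude and 90° to latitude: 254.5969, 79.4243.
Field: 254.5969/20 → 12 → M, 79.4243/10 → 7 → H; chars MH.
Square: 14.5969/2 → 7, 9.4243/1 → 9; chars 79.
Subsquare: 0.5969/0.0833333 → 7 → h, 0.4243/0.0416667 → 10 → k; chars hk.

MH79hk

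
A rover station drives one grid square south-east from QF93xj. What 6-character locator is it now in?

RF03ai

Longitude subsquare x = 23; +1 → 24, wraps to 0 = a, carry into square.
Longitude square 9; +1 → 10, wraps to 0, carry into field.
Longitude field Q = 16; +1 → 17 = R.
Latitude subsquare j = 9; −1 → 8 = i.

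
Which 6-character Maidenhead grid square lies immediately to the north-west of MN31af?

MN21xg

Longitude subsquare a = 0; −1 → -1, wraps to 23 = x, carry into square.
Longitude square 3; −1 → 2.
Latitude subsquare f = 5; +1 → 6 = g.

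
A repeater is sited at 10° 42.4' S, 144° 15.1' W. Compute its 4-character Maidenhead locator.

Shift to the Maidenhead origin (180°W, 90°S): lon 35.75, lat 79.29.
Field: 35.75/20 → 1 → B, 79.29/10 → 7 → H; chars BH.
Square: 15.75/2 → 7, 9.29/1 → 9; chars 79.

BH79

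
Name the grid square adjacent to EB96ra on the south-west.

EB95qx

Longitude subsquare r = 17; −1 → 16 = q.
Latitude subsquare a = 0; −1 → -1, wraps to 23 = x, carry into square.
Latitude square 6; −1 → 5.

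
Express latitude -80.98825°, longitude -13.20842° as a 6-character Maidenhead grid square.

IA39ja

Offset from 180°W / 90°S: lon 166.7916°, lat 9.0118°.
Field: 166.7916/20 → 8 → I, 9.0118/10 → 0 → A; chars IA.
Square: 6.7916/2 → 3, 9.0118/1 → 9; chars 39.
Subsquare: 0.7916/0.0833333 → 9 → j, 0.0118/0.0416667 → 0 → a; chars ja.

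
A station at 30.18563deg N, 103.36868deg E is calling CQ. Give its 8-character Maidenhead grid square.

Offset from 180°W / 90°S: lon 283.36868°, lat 120.18563°.
Field: 283.36868/20 → 14 → O, 120.18563/10 → 12 → M; chars OM.
Square: 3.36868/2 → 1, 0.18563/1 → 0; chars 10.
Subsquare: 1.36868/0.0833333 → 16 → q, 0.18563/0.0416667 → 4 → e; chars qe.
Extended square: 0.03535/0.00833333 → 4, 0.01896/0.00416667 → 4; chars 44.

OM10qe44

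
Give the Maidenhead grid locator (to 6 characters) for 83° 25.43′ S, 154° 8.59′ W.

BA26wn

Shift to the Maidenhead origin (180°W, 90°S): lon 25.8568, lat 6.5762.
Field: lon ⌊25.8568/20⌋ = 1 → B; lat ⌊6.5762/10⌋ = 0 → A.
Square: lon ⌊5.8568/2⌋ = 2; lat ⌊6.5762/1⌋ = 6.
Subsquare: lon ⌊1.8568/0.0833333⌋ = 22 → w; lat ⌊0.5762/0.0416667⌋ = 13 → n.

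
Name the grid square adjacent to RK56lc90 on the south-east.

Longitude extended square 9; +1 → 10, wraps to 0, carry into subsquare.
Longitude subsquare l = 11; +1 → 12 = m.
Latitude extended square 0; −1 → -1, wraps to 9, carry into subsquare.
Latitude subsquare c = 2; −1 → 1 = b.

RK56mb09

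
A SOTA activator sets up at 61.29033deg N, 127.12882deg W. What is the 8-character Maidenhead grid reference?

Offset from 180°W / 90°S: lon 52.87118°, lat 151.29033°.
Field (20°×10°, letters A–R): 52.87118/20 → 2 → C, 151.29033/10 → 15 → P; chars CP.
Square (2°×1°, digits 0–9): 12.87118/2 → 6, 1.29033/1 → 1; chars 61.
Subsquare (5′×2.5′, letters a–x): 0.87118/0.0833333 → 10 → k, 0.29033/0.0416667 → 6 → g; chars kg.
Extended square (30″×15″, digits 0–9): 0.03785/0.00833333 → 4, 0.04033/0.00416667 → 9; chars 49.

CP61kg49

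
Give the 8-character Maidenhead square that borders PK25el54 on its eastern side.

PK25el64

Longitude extended square 5; +1 → 6.
The latitude characters are unchanged.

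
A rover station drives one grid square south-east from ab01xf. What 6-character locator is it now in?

Longitude subsquare x = 23; +1 → 24, wraps to 0 = a, carry into square.
Longitude square 0; +1 → 1.
Latitude subsquare f = 5; −1 → 4 = e.

AB11ae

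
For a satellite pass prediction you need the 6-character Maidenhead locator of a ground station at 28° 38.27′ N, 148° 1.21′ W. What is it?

Offset from 180°W / 90°S: lon 31.9798°, lat 118.6378°.
Field (20°×10°, letters A–R): lon ⌊31.9798/20⌋ = 1 → B; lat ⌊118.6378/10⌋ = 11 → L.
Square (2°×1°, digits 0–9): lon ⌊11.9798/2⌋ = 5; lat ⌊8.6378/1⌋ = 8.
Subsquare (5′×2.5′, letters a–x): lon ⌊1.9798/0.0833333⌋ = 23 → x; lat ⌊0.6378/0.0416667⌋ = 15 → p.

BL58xp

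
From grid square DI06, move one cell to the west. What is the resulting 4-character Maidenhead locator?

CI96

Longitude square 0; −1 → -1, wraps to 9, carry into field.
Longitude field D = 3; −1 → 2 = C.
The latitude characters are unchanged.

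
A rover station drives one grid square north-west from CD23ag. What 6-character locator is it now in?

Longitude subsquare a = 0; −1 → -1, wraps to 23 = x, carry into square.
Longitude square 2; −1 → 1.
Latitude subsquare g = 6; +1 → 7 = h.

CD13xh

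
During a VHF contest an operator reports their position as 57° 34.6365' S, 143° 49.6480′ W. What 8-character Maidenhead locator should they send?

Add 180° to longitude and 90° to latitude: 36.17253, 32.42272.
Field (20°×10°, letters A–R): lon ⌊36.17253/20⌋ = 1 → B; lat ⌊32.42272/10⌋ = 3 → D.
Square (2°×1°, digits 0–9): lon ⌊16.17253/2⌋ = 8; lat ⌊2.42272/1⌋ = 2.
Subsquare (5′×2.5′, letters a–x): lon ⌊0.17253/0.0833333⌋ = 2 → c; lat ⌊0.42272/0.0416667⌋ = 10 → k.
Extended square (30″×15″, digits 0–9): lon ⌊0.00587/0.00833333⌋ = 0; lat ⌊0.00606/0.00416667⌋ = 1.

BD82ck01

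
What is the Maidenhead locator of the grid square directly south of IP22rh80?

Latitude extended square 0; −1 → -1, wraps to 9, carry into subsquare.
Latitude subsquare h = 7; −1 → 6 = g.
The longitude characters are unchanged.

IP22rg89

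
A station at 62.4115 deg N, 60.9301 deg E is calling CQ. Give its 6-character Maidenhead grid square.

Offset from 180°W / 90°S: lon 240.9301°, lat 152.4115°.
Field: 240.9301/20 → 12 → M, 152.4115/10 → 15 → P; chars MP.
Square: 0.9301/2 → 0, 2.4115/1 → 2; chars 02.
Subsquare: 0.9301/0.0833333 → 11 → l, 0.4115/0.0416667 → 9 → j; chars lj.

MP02lj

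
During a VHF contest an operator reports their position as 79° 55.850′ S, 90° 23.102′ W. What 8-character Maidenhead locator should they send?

Add 180° to longitude and 90° to latitude: 89.61497, 10.06917.
Field: lon ⌊89.61497/20⌋ = 4 → E; lat ⌊10.06917/10⌋ = 1 → B.
Square: lon ⌊9.61497/2⌋ = 4; lat ⌊0.06917/1⌋ = 0.
Subsquare: lon ⌊1.61497/0.0833333⌋ = 19 → t; lat ⌊0.06917/0.0416667⌋ = 1 → b.
Extended square: lon ⌊0.03163/0.00833333⌋ = 3; lat ⌊0.02750/0.00416667⌋ = 6.

EB40tb36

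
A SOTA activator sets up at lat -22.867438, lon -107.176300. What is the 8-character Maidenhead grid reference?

DG67jd81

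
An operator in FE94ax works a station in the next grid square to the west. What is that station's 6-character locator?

Longitude subsquare a = 0; −1 → -1, wraps to 23 = x, carry into square.
Longitude square 9; −1 → 8.
The latitude characters are unchanged.

FE84xx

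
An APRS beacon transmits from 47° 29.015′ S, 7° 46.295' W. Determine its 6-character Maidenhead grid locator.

Offset from 180°W / 90°S: lon 172.2284°, lat 42.5164°.
Field: 172.2284/20 → 8 → I, 42.5164/10 → 4 → E; chars IE.
Square: 12.2284/2 → 6, 2.5164/1 → 2; chars 62.
Subsquare: 0.2284/0.0833333 → 2 → c, 0.5164/0.0416667 → 12 → m; chars cm.

IE62cm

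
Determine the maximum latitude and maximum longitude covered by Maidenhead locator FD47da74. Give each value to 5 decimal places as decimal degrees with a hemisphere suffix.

52.97917° S, 71.68333° W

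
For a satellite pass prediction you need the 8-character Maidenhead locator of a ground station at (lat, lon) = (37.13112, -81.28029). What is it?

Shift to the Maidenhead origin (180°W, 90°S): lon 98.71971, lat 127.13112.
Field: lon ⌊98.71971/20⌋ = 4 → E; lat ⌊127.13112/10⌋ = 12 → M.
Square: lon ⌊18.71971/2⌋ = 9; lat ⌊7.13112/1⌋ = 7.
Subsquare: lon ⌊0.71971/0.0833333⌋ = 8 → i; lat ⌊0.13112/0.0416667⌋ = 3 → d.
Extended square: lon ⌊0.05304/0.00833333⌋ = 6; lat ⌊0.00612/0.00416667⌋ = 1.

EM97id61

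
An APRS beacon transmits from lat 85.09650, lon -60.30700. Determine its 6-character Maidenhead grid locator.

Shift to the Maidenhead origin (180°W, 90°S): lon 119.6930, lat 175.0965.
Field: lon ⌊119.6930/20⌋ = 5 → F; lat ⌊175.0965/10⌋ = 17 → R.
Square: lon ⌊19.6930/2⌋ = 9; lat ⌊5.0965/1⌋ = 5.
Subsquare: lon ⌊1.6930/0.0833333⌋ = 20 → u; lat ⌊0.0965/0.0416667⌋ = 2 → c.

FR95uc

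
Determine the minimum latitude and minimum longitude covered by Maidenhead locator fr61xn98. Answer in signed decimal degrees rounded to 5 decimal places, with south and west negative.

81.57500, -66.00833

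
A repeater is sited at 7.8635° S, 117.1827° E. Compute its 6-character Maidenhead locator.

Shift to the Maidenhead origin (180°W, 90°S): lon 297.1827, lat 82.1365.
Field: 297.1827/20 → 14 → O, 82.1365/10 → 8 → I; chars OI.
Square: 17.1827/2 → 8, 2.1365/1 → 2; chars 82.
Subsquare: 1.1827/0.0833333 → 14 → o, 0.1365/0.0416667 → 3 → d; chars od.

OI82od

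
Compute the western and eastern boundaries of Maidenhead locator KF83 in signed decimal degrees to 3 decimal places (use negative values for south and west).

Field K=10, F=5: +10·20° lon, +5·10° lat → SW at lon 20°, lat -40°.
Square 8, 3: +8·2° lon, +3·1° lat → SW at lon 36°, lat -37°.
Cell spans 2° lon × 1° lat.
west 36.000, east 38.000.

36.000, 38.000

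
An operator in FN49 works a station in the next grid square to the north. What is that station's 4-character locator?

FO40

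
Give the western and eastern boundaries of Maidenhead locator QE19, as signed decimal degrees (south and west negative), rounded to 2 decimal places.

142.00, 144.00

Field Q=16, E=4: +16·20° lon, +4·10° lat → SW at lon 140°, lat -50°.
Square 1, 9: +1·2° lon, +9·1° lat → SW at lon 142°, lat -41°.
Cell spans 2° lon × 1° lat.
west 142.00, east 144.00.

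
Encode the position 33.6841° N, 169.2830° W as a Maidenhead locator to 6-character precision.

Shift to the Maidenhead origin (180°W, 90°S): lon 10.7170, lat 123.6841.
Field: lon ⌊10.7170/20⌋ = 0 → A; lat ⌊123.6841/10⌋ = 12 → M.
Square: lon ⌊10.7170/2⌋ = 5; lat ⌊3.6841/1⌋ = 3.
Subsquare: lon ⌊0.7170/0.0833333⌋ = 8 → i; lat ⌊0.6841/0.0416667⌋ = 16 → q.

AM53iq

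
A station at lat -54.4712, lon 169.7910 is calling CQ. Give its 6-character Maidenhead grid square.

RD45vm

Shift to the Maidenhead origin (180°W, 90°S): lon 349.7910, lat 35.5288.
Field: lon ⌊349.7910/20⌋ = 17 → R; lat ⌊35.5288/10⌋ = 3 → D.
Square: lon ⌊9.7910/2⌋ = 4; lat ⌊5.5288/1⌋ = 5.
Subsquare: lon ⌊1.7910/0.0833333⌋ = 21 → v; lat ⌊0.5288/0.0416667⌋ = 12 → m.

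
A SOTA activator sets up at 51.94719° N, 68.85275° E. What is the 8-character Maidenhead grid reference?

Add 180° to longitude and 90° to latitude: 248.85275, 141.94719.
Field (20°×10°, letters A–R): lon ⌊248.85275/20⌋ = 12 → M; lat ⌊141.94719/10⌋ = 14 → O.
Square (2°×1°, digits 0–9): lon ⌊8.85275/2⌋ = 4; lat ⌊1.94719/1⌋ = 1.
Subsquare (5′×2.5′, letters a–x): lon ⌊0.85275/0.0833333⌋ = 10 → k; lat ⌊0.94719/0.0416667⌋ = 22 → w.
Extended square (30″×15″, digits 0–9): lon ⌊0.01942/0.00833333⌋ = 2; lat ⌊0.03052/0.00416667⌋ = 7.

MO41kw27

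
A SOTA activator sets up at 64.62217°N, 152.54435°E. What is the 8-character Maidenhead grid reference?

QP64go59

Shift to the Maidenhead origin (180°W, 90°S): lon 332.54435, lat 154.62217.
Field: 332.54435/20 → 16 → Q, 154.62217/10 → 15 → P; chars QP.
Square: 12.54435/2 → 6, 4.62217/1 → 4; chars 64.
Subsquare: 0.54435/0.0833333 → 6 → g, 0.62217/0.0416667 → 14 → o; chars go.
Extended square: 0.04435/0.00833333 → 5, 0.03884/0.00416667 → 9; chars 59.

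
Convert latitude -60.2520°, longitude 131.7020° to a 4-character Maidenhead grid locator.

Offset from 180°W / 90°S: lon 311.70°, lat 29.75°.
Field: 311.70/20 → 15 → P, 29.75/10 → 2 → C; chars PC.
Square: 11.70/2 → 5, 9.75/1 → 9; chars 59.

PC59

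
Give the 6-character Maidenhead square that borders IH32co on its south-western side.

IH32bn

Longitude subsquare c = 2; −1 → 1 = b.
Latitude subsquare o = 14; −1 → 13 = n.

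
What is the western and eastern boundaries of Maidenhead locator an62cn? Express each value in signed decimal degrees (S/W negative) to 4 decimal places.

-167.8333, -167.7500

Field A=0, N=13: +0·20° lon, +13·10° lat → SW at lon -180°, lat 40°.
Square 6, 2: +6·2° lon, +2·1° lat → SW at lon -168°, lat 42°.
Subsquare c=2, n=13: +2·0.0833333° lon, +13·0.0416667° lat → SW at lon -167.833°, lat 42.5417°.
Cell spans 0.0833333° lon × 0.0416667° lat.
west -167.8333, east -167.7500.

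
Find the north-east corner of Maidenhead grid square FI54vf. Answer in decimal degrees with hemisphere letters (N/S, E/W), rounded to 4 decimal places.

5.7500° S, 68.1667° W

Field F=5, I=8: +5·20° lon, +8·10° lat → SW at lon -80°, lat -10°.
Square 5, 4: +5·2° lon, +4·1° lat → SW at lon -70°, lat -6°.
Subsquare v=21, f=5: +21·0.0833333° lon, +5·0.0416667° lat → SW at lon -68.25°, lat -5.79167°.
Cell spans 0.0833333° lon × 0.0416667° lat. NE corner is SW corner plus one full cell.
latitude 5.7500° S, longitude 68.1667° W.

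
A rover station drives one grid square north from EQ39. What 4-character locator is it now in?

Latitude square 9; +1 → 10, wraps to 0, carry into field.
Latitude field Q = 16; +1 → 17 = R.
The longitude characters are unchanged.

ER30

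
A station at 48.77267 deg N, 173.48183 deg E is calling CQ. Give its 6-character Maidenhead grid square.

RN68rs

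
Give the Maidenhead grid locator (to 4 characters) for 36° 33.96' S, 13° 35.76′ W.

IF33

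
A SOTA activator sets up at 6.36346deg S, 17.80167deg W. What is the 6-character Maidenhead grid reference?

Offset from 180°W / 90°S: lon 162.1983°, lat 83.6365°.
Field: 162.1983/20 → 8 → I, 83.6365/10 → 8 → I; chars II.
Square: 2.1983/2 → 1, 3.6365/1 → 3; chars 13.
Subsquare: 0.1983/0.0833333 → 2 → c, 0.6365/0.0416667 → 15 → p; chars cp.

II13cp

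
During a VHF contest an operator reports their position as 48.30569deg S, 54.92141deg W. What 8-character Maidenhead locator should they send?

GE21mq96

Add 180° to longitude and 90° to latitude: 125.07859, 41.69431.
Field: lon ⌊125.07859/20⌋ = 6 → G; lat ⌊41.69431/10⌋ = 4 → E.
Square: lon ⌊5.07859/2⌋ = 2; lat ⌊1.69431/1⌋ = 1.
Subsquare: lon ⌊1.07859/0.0833333⌋ = 12 → m; lat ⌊0.69431/0.0416667⌋ = 16 → q.
Extended square: lon ⌊0.07859/0.00833333⌋ = 9; lat ⌊0.02764/0.00416667⌋ = 6.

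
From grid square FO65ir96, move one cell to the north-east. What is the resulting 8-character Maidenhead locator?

Longitude extended square 9; +1 → 10, wraps to 0, carry into subsquare.
Longitude subsquare i = 8; +1 → 9 = j.
Latitude extended square 6; +1 → 7.

FO65jr07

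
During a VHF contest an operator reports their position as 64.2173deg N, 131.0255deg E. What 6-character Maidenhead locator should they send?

PP54mf

Shift to the Maidenhead origin (180°W, 90°S): lon 311.0255, lat 154.2173.
Field: 311.0255/20 → 15 → P, 154.2173/10 → 15 → P; chars PP.
Square: 11.0255/2 → 5, 4.2173/1 → 4; chars 54.
Subsquare: 1.0255/0.0833333 → 12 → m, 0.2173/0.0416667 → 5 → f; chars mf.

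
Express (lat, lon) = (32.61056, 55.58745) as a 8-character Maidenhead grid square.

Add 180° to longitude and 90° to latitude: 235.58745, 122.61056.
Field: 235.58745/20 → 11 → L, 122.61056/10 → 12 → M; chars LM.
Square: 15.58745/2 → 7, 2.61056/1 → 2; chars 72.
Subsquare: 1.58745/0.0833333 → 19 → t, 0.61056/0.0416667 → 14 → o; chars to.
Extended square: 0.00412/0.00833333 → 0, 0.02723/0.00416667 → 6; chars 06.

LM72to06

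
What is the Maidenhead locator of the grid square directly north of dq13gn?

DQ13go

Latitude subsquare n = 13; +1 → 14 = o.
The longitude characters are unchanged.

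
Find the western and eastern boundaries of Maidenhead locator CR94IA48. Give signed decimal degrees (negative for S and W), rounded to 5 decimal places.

-121.30000, -121.29167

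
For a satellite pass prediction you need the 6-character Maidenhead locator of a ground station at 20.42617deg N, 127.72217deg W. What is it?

CL60dk

Add 180° to longitude and 90° to latitude: 52.2778, 110.4262.
Field: 52.2778/20 → 2 → C, 110.4262/10 → 11 → L; chars CL.
Square: 12.2778/2 → 6, 0.4262/1 → 0; chars 60.
Subsquare: 0.2778/0.0833333 → 3 → d, 0.4262/0.0416667 → 10 → k; chars dk.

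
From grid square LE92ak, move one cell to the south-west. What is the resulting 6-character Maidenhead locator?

Longitude subsquare a = 0; −1 → -1, wraps to 23 = x, carry into square.
Longitude square 9; −1 → 8.
Latitude subsquare k = 10; −1 → 9 = j.

LE82xj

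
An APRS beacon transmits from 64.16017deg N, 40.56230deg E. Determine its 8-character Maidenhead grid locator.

Add 180° to longitude and 90° to latitude: 220.56230, 154.16017.
Field: lon ⌊220.56230/20⌋ = 11 → L; lat ⌊154.16017/10⌋ = 15 → P.
Square: lon ⌊0.56230/2⌋ = 0; lat ⌊4.16017/1⌋ = 4.
Subsquare: lon ⌊0.56230/0.0833333⌋ = 6 → g; lat ⌊0.16017/0.0416667⌋ = 3 → d.
Extended square: lon ⌊0.06230/0.00833333⌋ = 7; lat ⌊0.03517/0.00416667⌋ = 8.

LP04gd78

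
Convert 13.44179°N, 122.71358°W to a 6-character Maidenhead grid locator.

CK83pk

Offset from 180°W / 90°S: lon 57.2864°, lat 103.4418°.
Field: 57.2864/20 → 2 → C, 103.4418/10 → 10 → K; chars CK.
Square: 17.2864/2 → 8, 3.4418/1 → 3; chars 83.
Subsquare: 1.2864/0.0833333 → 15 → p, 0.4418/0.0416667 → 10 → k; chars pk.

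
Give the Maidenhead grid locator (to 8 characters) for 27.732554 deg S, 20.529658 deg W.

Add 180° to longitude and 90° to latitude: 159.47034, 62.26745.
Field (20°×10°, letters A–R): 159.47034/20 → 7 → H, 62.26745/10 → 6 → G; chars HG.
Square (2°×1°, digits 0–9): 19.47034/2 → 9, 2.26745/1 → 2; chars 92.
Subsquare (5′×2.5′, letters a–x): 1.47034/0.0833333 → 17 → r, 0.26745/0.0416667 → 6 → g; chars rg.
Extended square (30″×15″, digits 0–9): 0.05368/0.00833333 → 6, 0.01745/0.00416667 → 4; chars 64.

HG92rg64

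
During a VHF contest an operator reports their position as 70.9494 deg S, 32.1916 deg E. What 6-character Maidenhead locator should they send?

KB69cb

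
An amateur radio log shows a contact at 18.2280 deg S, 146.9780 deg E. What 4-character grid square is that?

Add 180° to longitude and 90° to latitude: 326.98, 71.77.
Field (20°×10°, letters A–R): 326.98/20 → 16 → Q, 71.77/10 → 7 → H; chars QH.
Square (2°×1°, digits 0–9): 6.98/2 → 3, 1.77/1 → 1; chars 31.

QH31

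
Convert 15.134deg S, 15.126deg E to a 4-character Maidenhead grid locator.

JH74

Offset from 180°W / 90°S: lon 195.13°, lat 74.87°.
Field: lon ⌊195.13/20⌋ = 9 → J; lat ⌊74.87/10⌋ = 7 → H.
Square: lon ⌊15.13/2⌋ = 7; lat ⌊4.87/1⌋ = 4.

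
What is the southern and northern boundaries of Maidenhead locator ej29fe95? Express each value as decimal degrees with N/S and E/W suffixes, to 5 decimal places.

9.18750° N, 9.19167° N

Field E=4, J=9: +4·20° lon, +9·10° lat → SW at lon -100°, lat 0°.
Square 2, 9: +2·2° lon, +9·1° lat → SW at lon -96°, lat 9°.
Subsquare f=5, e=4: +5·0.0833333° lon, +4·0.0416667° lat → SW at lon -95.5833°, lat 9.16667°.
Extended square 9, 5: +9·0.00833333° lon, +5·0.00416667° lat → SW at lon -95.5083°, lat 9.1875°.
Cell spans 0.00833333° lon × 0.00416667° lat.
south 9.18750° N, north 9.19167° N.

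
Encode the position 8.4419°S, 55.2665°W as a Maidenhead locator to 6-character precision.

GI21in

Add 180° to longitude and 90° to latitude: 124.7335, 81.5581.
Field: 124.7335/20 → 6 → G, 81.5581/10 → 8 → I; chars GI.
Square: 4.7335/2 → 2, 1.5581/1 → 1; chars 21.
Subsquare: 0.7335/0.0833333 → 8 → i, 0.5581/0.0416667 → 13 → n; chars in.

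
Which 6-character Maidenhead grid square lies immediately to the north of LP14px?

LP15pa

Latitude subsquare x = 23; +1 → 24, wraps to 0 = a, carry into square.
Latitude square 4; +1 → 5.
The longitude characters are unchanged.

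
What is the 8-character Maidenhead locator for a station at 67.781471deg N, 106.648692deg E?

Offset from 180°W / 90°S: lon 286.64869°, lat 157.78147°.
Field: lon ⌊286.64869/20⌋ = 14 → O; lat ⌊157.78147/10⌋ = 15 → P.
Square: lon ⌊6.64869/2⌋ = 3; lat ⌊7.78147/1⌋ = 7.
Subsquare: lon ⌊0.64869/0.0833333⌋ = 7 → h; lat ⌊0.78147/0.0416667⌋ = 18 → s.
Extended square: lon ⌊0.06536/0.00833333⌋ = 7; lat ⌊0.03147/0.00416667⌋ = 7.

OP37hs77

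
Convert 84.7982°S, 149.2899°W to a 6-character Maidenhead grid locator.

Shift to the Maidenhead origin (180°W, 90°S): lon 30.7101, lat 5.2018.
Field: lon ⌊30.7101/20⌋ = 1 → B; lat ⌊5.2018/10⌋ = 0 → A.
Square: lon ⌊10.7101/2⌋ = 5; lat ⌊5.2018/1⌋ = 5.
Subsquare: lon ⌊0.7101/0.0833333⌋ = 8 → i; lat ⌊0.2018/0.0416667⌋ = 4 → e.

BA55ie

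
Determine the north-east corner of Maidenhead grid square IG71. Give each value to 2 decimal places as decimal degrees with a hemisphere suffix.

28.00° S, 4.00° W

Field I=8, G=6: +8·20° lon, +6·10° lat → SW at lon -20°, lat -30°.
Square 7, 1: +7·2° lon, +1·1° lat → SW at lon -6°, lat -29°.
Cell spans 2° lon × 1° lat. NE corner is SW corner plus one full cell.
latitude 28.00° S, longitude 4.00° W.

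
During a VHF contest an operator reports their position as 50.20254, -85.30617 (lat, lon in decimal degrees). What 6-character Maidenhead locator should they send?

Offset from 180°W / 90°S: lon 94.6938°, lat 140.2025°.
Field: 94.6938/20 → 4 → E, 140.2025/10 → 14 → O; chars EO.
Square: 14.6938/2 → 7, 0.2025/1 → 0; chars 70.
Subsquare: 0.6938/0.0833333 → 8 → i, 0.2025/0.0416667 → 4 → e; chars ie.

EO70ie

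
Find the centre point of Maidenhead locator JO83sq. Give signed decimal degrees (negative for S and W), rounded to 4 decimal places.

53.6875, 17.5417

Field J=9, O=14: +9·20° lon, +14·10° lat → SW at lon 0°, lat 50°.
Square 8, 3: +8·2° lon, +3·1° lat → SW at lon 16°, lat 53°.
Subsquare s=18, q=16: +18·0.0833333° lon, +16·0.0416667° lat → SW at lon 17.5°, lat 53.6667°.
Cell spans 0.0833333° lon × 0.0416667° lat. Centre is SW corner plus half of each.
latitude 53.6875, longitude 17.5417.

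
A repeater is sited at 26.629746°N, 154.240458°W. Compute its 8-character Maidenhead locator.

Shift to the Maidenhead origin (180°W, 90°S): lon 25.75954, lat 116.62975.
Field: lon ⌊25.75954/20⌋ = 1 → B; lat ⌊116.62975/10⌋ = 11 → L.
Square: lon ⌊5.75954/2⌋ = 2; lat ⌊6.62975/1⌋ = 6.
Subsquare: lon ⌊1.75954/0.0833333⌋ = 21 → v; lat ⌊0.62975/0.0416667⌋ = 15 → p.
Extended square: lon ⌊0.00954/0.00833333⌋ = 1; lat ⌊0.00475/0.00416667⌋ = 1.

BL26vp11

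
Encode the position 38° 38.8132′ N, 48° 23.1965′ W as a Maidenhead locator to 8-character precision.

GM58tp35

Offset from 180°W / 90°S: lon 131.61339°, lat 128.64689°.
Field: lon ⌊131.61339/20⌋ = 6 → G; lat ⌊128.64689/10⌋ = 12 → M.
Square: lon ⌊11.61339/2⌋ = 5; lat ⌊8.64689/1⌋ = 8.
Subsquare: lon ⌊1.61339/0.0833333⌋ = 19 → t; lat ⌊0.64689/0.0416667⌋ = 15 → p.
Extended square: lon ⌊0.03006/0.00833333⌋ = 3; lat ⌊0.02189/0.00416667⌋ = 5.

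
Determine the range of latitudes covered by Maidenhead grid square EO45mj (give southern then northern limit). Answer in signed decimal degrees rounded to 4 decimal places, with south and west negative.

55.3750, 55.4167

Field E=4, O=14: +4·20° lon, +14·10° lat → SW at lon -100°, lat 50°.
Square 4, 5: +4·2° lon, +5·1° lat → SW at lon -92°, lat 55°.
Subsquare m=12, j=9: +12·0.0833333° lon, +9·0.0416667° lat → SW at lon -91°, lat 55.375°.
Cell spans 0.0833333° lon × 0.0416667° lat.
south 55.3750, north 55.4167.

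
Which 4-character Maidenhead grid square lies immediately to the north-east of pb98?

QB09

Longitude square 9; +1 → 10, wraps to 0, carry into field.
Longitude field P = 15; +1 → 16 = Q.
Latitude square 8; +1 → 9.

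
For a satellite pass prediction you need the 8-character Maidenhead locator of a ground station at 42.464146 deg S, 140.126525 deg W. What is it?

Offset from 180°W / 90°S: lon 39.87348°, lat 47.53585°.
Field: 39.87348/20 → 1 → B, 47.53585/10 → 4 → E; chars BE.
Square: 19.87348/2 → 9, 7.53585/1 → 7; chars 97.
Subsquare: 1.87348/0.0833333 → 22 → w, 0.53585/0.0416667 → 12 → m; chars wm.
Extended square: 0.04014/0.00833333 → 4, 0.03585/0.00416667 → 8; chars 48.

BE97wm48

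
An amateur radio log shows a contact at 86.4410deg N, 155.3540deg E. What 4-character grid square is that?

QR76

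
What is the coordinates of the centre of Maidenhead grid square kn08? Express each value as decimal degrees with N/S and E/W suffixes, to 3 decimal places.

Field K=10, N=13: +10·20° lon, +13·10° lat → SW at lon 20°, lat 40°.
Square 0, 8: +0·2° lon, +8·1° lat → SW at lon 20°, lat 48°.
Cell spans 2° lon × 1° lat. Centre is SW corner plus half of each.
latitude 48.500° N, longitude 21.000° E.

48.500° N, 21.000° E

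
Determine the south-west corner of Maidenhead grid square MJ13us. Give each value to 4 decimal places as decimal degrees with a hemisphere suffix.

Field M=12, J=9: +12·20° lon, +9·10° lat → SW at lon 60°, lat 0°.
Square 1, 3: +1·2° lon, +3·1° lat → SW at lon 62°, lat 3°.
Subsquare u=20, s=18: +20·0.0833333° lon, +18·0.0416667° lat → SW at lon 63.6667°, lat 3.75°.
latitude 3.7500° N, longitude 63.6667° E.

3.7500° N, 63.6667° E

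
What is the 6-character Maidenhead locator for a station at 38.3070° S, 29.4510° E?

KF41rq

Offset from 180°W / 90°S: lon 209.4510°, lat 51.6930°.
Field (20°×10°, letters A–R): lon ⌊209.4510/20⌋ = 10 → K; lat ⌊51.6930/10⌋ = 5 → F.
Square (2°×1°, digits 0–9): lon ⌊9.4510/2⌋ = 4; lat ⌊1.6930/1⌋ = 1.
Subsquare (5′×2.5′, letters a–x): lon ⌊1.4510/0.0833333⌋ = 17 → r; lat ⌊0.6930/0.0416667⌋ = 16 → q.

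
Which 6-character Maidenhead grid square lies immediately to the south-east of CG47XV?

CG57au

Longitude subsquare x = 23; +1 → 24, wraps to 0 = a, carry into square.
Longitude square 4; +1 → 5.
Latitude subsquare v = 21; −1 → 20 = u.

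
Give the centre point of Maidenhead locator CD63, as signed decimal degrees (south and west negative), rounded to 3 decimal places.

Field C=2, D=3: +2·20° lon, +3·10° lat → SW at lon -140°, lat -60°.
Square 6, 3: +6·2° lon, +3·1° lat → SW at lon -128°, lat -57°.
Cell spans 2° lon × 1° lat. Centre is SW corner plus half of each.
latitude -56.500, longitude -127.000.

-56.500, -127.000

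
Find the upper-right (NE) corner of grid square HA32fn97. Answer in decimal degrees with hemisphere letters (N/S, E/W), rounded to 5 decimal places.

87.42500° S, 33.50000° W

Field H=7, A=0: +7·20° lon, +0·10° lat → SW at lon -40°, lat -90°.
Square 3, 2: +3·2° lon, +2·1° lat → SW at lon -34°, lat -88°.
Subsquare f=5, n=13: +5·0.0833333° lon, +13·0.0416667° lat → SW at lon -33.5833°, lat -87.4583°.
Extended square 9, 7: +9·0.00833333° lon, +7·0.00416667° lat → SW at lon -33.5083°, lat -87.4292°.
Cell spans 0.00833333° lon × 0.00416667° lat. NE corner is SW corner plus one full cell.
latitude 87.42500° S, longitude 33.50000° W.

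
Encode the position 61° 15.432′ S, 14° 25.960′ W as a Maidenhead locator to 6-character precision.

IC28sr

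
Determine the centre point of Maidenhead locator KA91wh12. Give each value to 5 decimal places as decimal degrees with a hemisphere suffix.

88.69792° S, 39.84583° E

Field K=10, A=0: +10·20° lon, +0·10° lat → SW at lon 20°, lat -90°.
Square 9, 1: +9·2° lon, +1·1° lat → SW at lon 38°, lat -89°.
Subsquare w=22, h=7: +22·0.0833333° lon, +7·0.0416667° lat → SW at lon 39.8333°, lat -88.7083°.
Extended square 1, 2: +1·0.00833333° lon, +2·0.00416667° lat → SW at lon 39.8417°, lat -88.7°.
Cell spans 0.00833333° lon × 0.00416667° lat. Centre is SW corner plus half of each.
latitude 88.69792° S, longitude 39.84583° E.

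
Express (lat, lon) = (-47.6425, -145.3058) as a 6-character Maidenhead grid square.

BE72ii

Offset from 180°W / 90°S: lon 34.6942°, lat 42.3575°.
Field: 34.6942/20 → 1 → B, 42.3575/10 → 4 → E; chars BE.
Square: 14.6942/2 → 7, 2.3575/1 → 2; chars 72.
Subsquare: 0.6942/0.0833333 → 8 → i, 0.3575/0.0416667 → 8 → i; chars ii.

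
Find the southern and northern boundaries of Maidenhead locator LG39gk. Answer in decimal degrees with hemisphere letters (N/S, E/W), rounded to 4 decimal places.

Field L=11, G=6: +11·20° lon, +6·10° lat → SW at lon 40°, lat -30°.
Square 3, 9: +3·2° lon, +9·1° lat → SW at lon 46°, lat -21°.
Subsquare g=6, k=10: +6·0.0833333° lon, +10·0.0416667° lat → SW at lon 46.5°, lat -20.5833°.
Cell spans 0.0833333° lon × 0.0416667° lat.
south 20.5833° S, north 20.5417° S.

20.5833° S, 20.5417° S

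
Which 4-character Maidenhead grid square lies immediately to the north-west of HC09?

GD90

Longitude square 0; −1 → -1, wraps to 9, carry into field.
Longitude field H = 7; −1 → 6 = G.
Latitude square 9; +1 → 10, wraps to 0, carry into field.
Latitude field C = 2; +1 → 3 = D.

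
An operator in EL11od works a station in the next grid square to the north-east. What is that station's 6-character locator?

EL11pe

Longitude subsquare o = 14; +1 → 15 = p.
Latitude subsquare d = 3; +1 → 4 = e.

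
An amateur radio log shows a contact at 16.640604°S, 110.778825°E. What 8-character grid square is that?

OH53ji36

Add 180° to longitude and 90° to latitude: 290.77882, 73.35940.
Field (20°×10°, letters A–R): 290.77882/20 → 14 → O, 73.35940/10 → 7 → H; chars OH.
Square (2°×1°, digits 0–9): 10.77882/2 → 5, 3.35940/1 → 3; chars 53.
Subsquare (5′×2.5′, letters a–x): 0.77882/0.0833333 → 9 → j, 0.35940/0.0416667 → 8 → i; chars ji.
Extended square (30″×15″, digits 0–9): 0.02882/0.00833333 → 3, 0.02606/0.00416667 → 6; chars 36.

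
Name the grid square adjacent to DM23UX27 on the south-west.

Longitude extended square 2; −1 → 1.
Latitude extended square 7; −1 → 6.

DM23ux16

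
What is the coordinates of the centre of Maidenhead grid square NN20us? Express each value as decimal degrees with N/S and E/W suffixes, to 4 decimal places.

40.7708° N, 85.7083° E

Field N=13, N=13: +13·20° lon, +13·10° lat → SW at lon 80°, lat 40°.
Square 2, 0: +2·2° lon, +0·1° lat → SW at lon 84°, lat 40°.
Subsquare u=20, s=18: +20·0.0833333° lon, +18·0.0416667° lat → SW at lon 85.6667°, lat 40.75°.
Cell spans 0.0833333° lon × 0.0416667° lat. Centre is SW corner plus half of each.
latitude 40.7708° N, longitude 85.7083° E.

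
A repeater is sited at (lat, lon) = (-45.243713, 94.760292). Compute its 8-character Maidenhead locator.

NE74js11

Shift to the Maidenhead origin (180°W, 90°S): lon 274.76029, lat 44.75629.
Field: lon ⌊274.76029/20⌋ = 13 → N; lat ⌊44.75629/10⌋ = 4 → E.
Square: lon ⌊14.76029/2⌋ = 7; lat ⌊4.75629/1⌋ = 4.
Subsquare: lon ⌊0.76029/0.0833333⌋ = 9 → j; lat ⌊0.75629/0.0416667⌋ = 18 → s.
Extended square: lon ⌊0.01029/0.00833333⌋ = 1; lat ⌊0.00629/0.00416667⌋ = 1.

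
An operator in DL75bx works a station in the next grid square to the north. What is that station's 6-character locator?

DL76ba

Latitude subsquare x = 23; +1 → 24, wraps to 0 = a, carry into square.
Latitude square 5; +1 → 6.
The longitude characters are unchanged.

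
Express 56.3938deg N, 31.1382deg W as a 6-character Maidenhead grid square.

Shift to the Maidenhead origin (180°W, 90°S): lon 148.8618, lat 146.3938.
Field: lon ⌊148.8618/20⌋ = 7 → H; lat ⌊146.3938/10⌋ = 14 → O.
Square: lon ⌊8.8618/2⌋ = 4; lat ⌊6.3938/1⌋ = 6.
Subsquare: lon ⌊0.8618/0.0833333⌋ = 10 → k; lat ⌊0.3938/0.0416667⌋ = 9 → j.

HO46kj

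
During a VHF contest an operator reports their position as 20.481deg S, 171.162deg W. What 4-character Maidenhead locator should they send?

Shift to the Maidenhead origin (180°W, 90°S): lon 8.84, lat 69.52.
Field: lon ⌊8.84/20⌋ = 0 → A; lat ⌊69.52/10⌋ = 6 → G.
Square: lon ⌊8.84/2⌋ = 4; lat ⌊9.52/1⌋ = 9.

AG49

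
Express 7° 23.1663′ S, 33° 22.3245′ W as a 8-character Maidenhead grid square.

HI32ho57

Add 180° to longitude and 90° to latitude: 146.62793, 82.61389.
Field: 146.62793/20 → 7 → H, 82.61389/10 → 8 → I; chars HI.
Square: 6.62793/2 → 3, 2.61389/1 → 2; chars 32.
Subsquare: 0.62793/0.0833333 → 7 → h, 0.61389/0.0416667 → 14 → o; chars ho.
Extended square: 0.04459/0.00833333 → 5, 0.03056/0.00416667 → 7; chars 57.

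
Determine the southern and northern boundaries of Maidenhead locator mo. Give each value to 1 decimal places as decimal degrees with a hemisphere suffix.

50.0° N, 60.0° N

Field M=12, O=14: +12·20° lon, +14·10° lat → SW at lon 60°, lat 50°.
Cell spans 20° lon × 10° lat.
south 50.0° N, north 60.0° N.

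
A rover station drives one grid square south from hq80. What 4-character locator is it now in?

HP89

Latitude square 0; −1 → -1, wraps to 9, carry into field.
Latitude field Q = 16; −1 → 15 = P.
The longitude characters are unchanged.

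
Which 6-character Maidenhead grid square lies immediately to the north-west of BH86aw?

Longitude subsquare a = 0; −1 → -1, wraps to 23 = x, carry into square.
Longitude square 8; −1 → 7.
Latitude subsquare w = 22; +1 → 23 = x.

BH76xx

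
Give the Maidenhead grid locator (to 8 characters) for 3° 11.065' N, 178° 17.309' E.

RJ93de44

Offset from 180°W / 90°S: lon 358.28848°, lat 93.18442°.
Field: lon ⌊358.28848/20⌋ = 17 → R; lat ⌊93.18442/10⌋ = 9 → J.
Square: lon ⌊18.28848/2⌋ = 9; lat ⌊3.18442/1⌋ = 3.
Subsquare: lon ⌊0.28848/0.0833333⌋ = 3 → d; lat ⌊0.18442/0.0416667⌋ = 4 → e.
Extended square: lon ⌊0.03848/0.00833333⌋ = 4; lat ⌊0.01775/0.00416667⌋ = 4.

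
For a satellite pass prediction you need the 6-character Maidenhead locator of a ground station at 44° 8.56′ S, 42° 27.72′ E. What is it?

LE15fu

Shift to the Maidenhead origin (180°W, 90°S): lon 222.4620, lat 45.8573.
Field: lon ⌊222.4620/20⌋ = 11 → L; lat ⌊45.8573/10⌋ = 4 → E.
Square: lon ⌊2.4620/2⌋ = 1; lat ⌊5.8573/1⌋ = 5.
Subsquare: lon ⌊0.4620/0.0833333⌋ = 5 → f; lat ⌊0.8573/0.0416667⌋ = 20 → u.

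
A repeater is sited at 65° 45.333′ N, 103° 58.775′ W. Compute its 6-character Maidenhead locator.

Offset from 180°W / 90°S: lon 76.0204°, lat 155.7555°.
Field: lon ⌊76.0204/20⌋ = 3 → D; lat ⌊155.7555/10⌋ = 15 → P.
Square: lon ⌊16.0204/2⌋ = 8; lat ⌊5.7555/1⌋ = 5.
Subsquare: lon ⌊0.0204/0.0833333⌋ = 0 → a; lat ⌊0.7555/0.0416667⌋ = 18 → s.

DP85as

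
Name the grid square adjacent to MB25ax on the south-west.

Longitude subsquare a = 0; −1 → -1, wraps to 23 = x, carry into square.
Longitude square 2; −1 → 1.
Latitude subsquare x = 23; −1 → 22 = w.

MB15xw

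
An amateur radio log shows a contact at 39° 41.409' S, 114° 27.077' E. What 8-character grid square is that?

Offset from 180°W / 90°S: lon 294.45128°, lat 50.30985°.
Field (20°×10°, letters A–R): 294.45128/20 → 14 → O, 50.30985/10 → 5 → F; chars OF.
Square (2°×1°, digits 0–9): 14.45128/2 → 7, 0.30985/1 → 0; chars 70.
Subsquare (5′×2.5′, letters a–x): 0.45128/0.0833333 → 5 → f, 0.30985/0.0416667 → 7 → h; chars fh.
Extended square (30″×15″, digits 0–9): 0.03462/0.00833333 → 4, 0.01818/0.00416667 → 4; chars 44.

OF70fh44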